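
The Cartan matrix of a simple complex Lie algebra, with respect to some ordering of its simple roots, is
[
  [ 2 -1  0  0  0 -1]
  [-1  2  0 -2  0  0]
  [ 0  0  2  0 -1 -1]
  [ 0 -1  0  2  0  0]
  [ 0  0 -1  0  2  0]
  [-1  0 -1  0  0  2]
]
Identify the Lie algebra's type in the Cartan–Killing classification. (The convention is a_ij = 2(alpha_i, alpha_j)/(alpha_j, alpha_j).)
The matrix has rank 6 with 2's on the diagonal. Reading the off-diagonal entries as Dynkin edges (a single edge where a_ij = a_ji = -1; a double or triple edge where a_ij * a_ji = 2 or 3), the diagram is a chain of 6 nodes with a double edge at one end; the terminal node there is the unique short simple root (B_6). One simple-root ordering that puts it in standard form is (alpha_5, alpha_3, alpha_6, alpha_1, alpha_2, alpha_4). So the algebra is type B_6, i.e. so(13).

B_6 (so(13))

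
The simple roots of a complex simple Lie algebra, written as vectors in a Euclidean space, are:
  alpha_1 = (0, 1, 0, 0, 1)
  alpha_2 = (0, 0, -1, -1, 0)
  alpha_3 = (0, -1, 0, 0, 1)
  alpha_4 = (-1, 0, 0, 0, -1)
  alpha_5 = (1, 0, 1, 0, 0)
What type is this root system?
type D_5

Compute the Cartan integers a_ij = 2(alpha_i, alpha_j)/(alpha_j, alpha_j); the resulting 5x5 Cartan matrix is
[[2, 0, 0, -1, 0], [0, 2, 0, 0, -1], [0, 0, 2, -1, 0], [-1, 0, -1, 2, -1], [0, -1, 0, -1, 2]].
All simple roots have the same length, so the diagram is simply laced. The associated Dynkin diagram is a chain of 3 nodes with a fork of two nodes at one end (D_5), so the type is D_5 (the algebra so(10)).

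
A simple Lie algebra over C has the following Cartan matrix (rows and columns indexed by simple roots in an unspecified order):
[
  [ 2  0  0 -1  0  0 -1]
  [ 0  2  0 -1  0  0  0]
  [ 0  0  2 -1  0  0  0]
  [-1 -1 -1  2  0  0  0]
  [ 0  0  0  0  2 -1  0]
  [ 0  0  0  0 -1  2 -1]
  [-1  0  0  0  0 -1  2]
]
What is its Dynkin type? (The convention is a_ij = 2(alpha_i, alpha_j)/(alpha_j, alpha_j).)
The matrix has rank 7 with 2's on the diagonal. Reading the off-diagonal entries as Dynkin edges (a single edge where a_ij = a_ji = -1; a double or triple edge where a_ij * a_ji = 2 or 3), the diagram is a chain of 5 nodes with a fork of two nodes at one end (D_7). One simple-root ordering that puts it in standard form is (alpha_5, alpha_6, alpha_7, alpha_1, alpha_4, alpha_2, alpha_3). So the algebra is type D_7, i.e. so(14).

D_7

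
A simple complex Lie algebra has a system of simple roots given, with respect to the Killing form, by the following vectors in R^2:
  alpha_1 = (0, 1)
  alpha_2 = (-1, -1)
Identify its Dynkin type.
type B_2

Compute the Cartan integers a_ij = 2(alpha_i, alpha_j)/(alpha_j, alpha_j); the resulting 2x2 Cartan matrix is
[[2, -1], [-2, 2]].
The roots have two lengths (squared-length ratio 2:1); the short ones are alpha_{1}. The associated Dynkin diagram is a chain of 2 nodes with a double edge at one end; the terminal node there is the unique short simple root (B_2), so the type is B_2 (the algebra so(5)).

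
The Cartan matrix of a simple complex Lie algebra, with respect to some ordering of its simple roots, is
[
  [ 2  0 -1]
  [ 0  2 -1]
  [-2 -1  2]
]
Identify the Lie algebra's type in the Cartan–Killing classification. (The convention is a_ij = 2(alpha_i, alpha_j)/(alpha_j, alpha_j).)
type B_3

The matrix has rank 3 with 2's on the diagonal. Reading the off-diagonal entries as Dynkin edges (a single edge where a_ij = a_ji = -1; a double or triple edge where a_ij * a_ji = 2 or 3), the diagram is a chain of 3 nodes with a double edge at one end; the terminal node there is the unique short simple root (B_3). One simple-root ordering that puts it in standard form is (alpha_2, alpha_3, alpha_1). So the algebra is type B_3, i.e. so(7).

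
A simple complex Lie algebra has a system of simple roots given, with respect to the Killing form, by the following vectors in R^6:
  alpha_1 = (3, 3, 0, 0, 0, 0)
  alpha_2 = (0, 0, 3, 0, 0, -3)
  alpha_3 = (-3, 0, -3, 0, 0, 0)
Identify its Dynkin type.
Compute the Cartan integers a_ij = 2(alpha_i, alpha_j)/(alpha_j, alpha_j); the resulting 3x3 Cartan matrix is
[[2, 0, -1], [0, 2, -1], [-1, -1, 2]].
All simple roots have the same length, so the diagram is simply laced. The associated Dynkin diagram is a chain of 3 nodes with single edges (A_3), so the type is A_3 (the algebra sl(4)).

A3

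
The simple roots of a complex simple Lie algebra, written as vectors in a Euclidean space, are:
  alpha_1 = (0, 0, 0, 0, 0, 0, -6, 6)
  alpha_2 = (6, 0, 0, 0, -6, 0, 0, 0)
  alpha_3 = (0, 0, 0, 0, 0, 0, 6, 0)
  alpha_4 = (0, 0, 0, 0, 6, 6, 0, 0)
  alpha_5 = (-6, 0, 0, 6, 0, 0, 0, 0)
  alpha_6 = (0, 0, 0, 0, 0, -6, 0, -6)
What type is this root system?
Compute the Cartan integers a_ij = 2(alpha_i, alpha_j)/(alpha_j, alpha_j); the resulting 6x6 Cartan matrix is
[[2, 0, -2, 0, 0, -1], [0, 2, 0, -1, -1, 0], [-1, 0, 2, 0, 0, 0], [0, -1, 0, 2, 0, -1], [0, -1, 0, 0, 2, 0], [-1, 0, 0, -1, 0, 2]].
The roots have two lengths (squared-length ratio 2:1); the short ones are alpha_{3}. The associated Dynkin diagram is a chain of 6 nodes with a double edge at one end; the terminal node there is the unique short simple root (B_6), so the type is B_6 (the algebra so(13)).

B_6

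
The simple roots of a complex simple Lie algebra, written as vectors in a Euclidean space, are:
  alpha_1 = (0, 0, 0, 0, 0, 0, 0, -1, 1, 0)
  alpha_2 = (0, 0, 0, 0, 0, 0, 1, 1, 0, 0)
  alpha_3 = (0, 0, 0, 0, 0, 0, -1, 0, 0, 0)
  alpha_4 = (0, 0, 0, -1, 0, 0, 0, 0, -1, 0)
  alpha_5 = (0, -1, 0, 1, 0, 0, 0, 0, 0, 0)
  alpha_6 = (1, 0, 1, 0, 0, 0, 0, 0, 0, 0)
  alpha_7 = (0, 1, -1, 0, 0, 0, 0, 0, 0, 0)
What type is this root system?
B7

Compute the Cartan integers a_ij = 2(alpha_i, alpha_j)/(alpha_j, alpha_j); the resulting 7x7 Cartan matrix is
[[2, -1, 0, -1, 0, 0, 0], [-1, 2, -2, 0, 0, 0, 0], [0, -1, 2, 0, 0, 0, 0], [-1, 0, 0, 2, -1, 0, 0], [0, 0, 0, -1, 2, 0, -1], [0, 0, 0, 0, 0, 2, -1], [0, 0, 0, 0, -1, -1, 2]].
The roots have two lengths (squared-length ratio 2:1); the short ones are alpha_{3}. The associated Dynkin diagram is a chain of 7 nodes with a double edge at one end; the terminal node there is the unique short simple root (B_7), so the type is B_7 (the algebra so(15)).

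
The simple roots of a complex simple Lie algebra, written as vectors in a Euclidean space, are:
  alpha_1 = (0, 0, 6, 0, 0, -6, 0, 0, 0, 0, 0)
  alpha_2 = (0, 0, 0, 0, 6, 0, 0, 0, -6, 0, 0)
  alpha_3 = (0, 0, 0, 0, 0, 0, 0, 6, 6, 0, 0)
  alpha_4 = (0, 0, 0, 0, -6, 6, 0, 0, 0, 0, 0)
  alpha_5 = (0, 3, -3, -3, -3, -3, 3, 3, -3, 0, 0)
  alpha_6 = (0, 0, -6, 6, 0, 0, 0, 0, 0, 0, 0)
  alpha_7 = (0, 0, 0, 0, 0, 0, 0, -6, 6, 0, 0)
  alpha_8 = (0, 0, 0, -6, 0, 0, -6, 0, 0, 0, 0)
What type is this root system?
Compute the Cartan integers a_ij = 2(alpha_i, alpha_j)/(alpha_j, alpha_j); the resulting 8x8 Cartan matrix is
[[2, 0, 0, -1, 0, -1, 0, 0], [0, 2, -1, -1, 0, 0, -1, 0], [0, -1, 2, 0, 0, 0, 0, 0], [-1, -1, 0, 2, 0, 0, 0, 0], [0, 0, 0, 0, 2, 0, -1, 0], [-1, 0, 0, 0, 0, 2, 0, -1], [0, -1, 0, 0, -1, 0, 2, 0], [0, 0, 0, 0, 0, -1, 0, 2]].
All simple roots have the same length, so the diagram is simply laced. The associated Dynkin diagram is a chain of 7 nodes with one extra node attached to the third node from one end (E_8), so the type is E_8.

E_8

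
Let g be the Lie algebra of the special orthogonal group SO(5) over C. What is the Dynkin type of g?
This is so(5) with 5 odd, which has dimension 5(5-1)/2 = 10 and rank (5-1)/2 = 2. In the classification of classical Lie algebras, the orthogonal algebra so(2n+1) in an odd number of variables has type B_n; here n = 2, so the Dynkin diagram is a chain of 2 nodes with a double edge at one end; the terminal node there is the unique short simple root (B_2). Hence the type is B_2.

B_2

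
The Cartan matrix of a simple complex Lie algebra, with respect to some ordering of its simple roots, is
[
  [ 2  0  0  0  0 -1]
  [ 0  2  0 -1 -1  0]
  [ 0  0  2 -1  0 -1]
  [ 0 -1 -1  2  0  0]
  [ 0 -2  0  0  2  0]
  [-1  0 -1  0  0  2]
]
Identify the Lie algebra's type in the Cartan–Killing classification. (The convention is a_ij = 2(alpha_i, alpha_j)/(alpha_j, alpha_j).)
C_6 (sp(12))

The matrix has rank 6 with 2's on the diagonal. Reading the off-diagonal entries as Dynkin edges (a single edge where a_ij = a_ji = -1; a double or triple edge where a_ij * a_ji = 2 or 3), the diagram is a chain of 6 nodes with a double edge at one end; the terminal node there is the unique long simple root (C_6). One simple-root ordering that puts it in standard form is (alpha_1, alpha_6, alpha_3, alpha_4, alpha_2, alpha_5). So the algebra is type C_6, i.e. sp(12).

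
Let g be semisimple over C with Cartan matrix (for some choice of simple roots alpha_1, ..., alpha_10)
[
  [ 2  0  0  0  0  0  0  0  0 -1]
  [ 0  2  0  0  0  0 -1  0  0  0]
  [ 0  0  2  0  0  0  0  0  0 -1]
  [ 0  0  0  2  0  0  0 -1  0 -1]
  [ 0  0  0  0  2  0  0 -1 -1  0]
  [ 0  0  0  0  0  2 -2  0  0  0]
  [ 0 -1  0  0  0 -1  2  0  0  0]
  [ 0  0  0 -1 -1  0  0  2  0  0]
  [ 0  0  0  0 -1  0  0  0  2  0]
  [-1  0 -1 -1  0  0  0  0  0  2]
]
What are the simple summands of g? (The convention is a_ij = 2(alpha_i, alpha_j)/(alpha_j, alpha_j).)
C_3 + D_7

The diagram associated to this matrix has two connected components: the simple roots {alpha_2, alpha_6, alpha_7} form a chain of 3 nodes with a double edge at one end; the terminal node there is the unique long simple root (C_3), and {alpha_1, alpha_3, alpha_4, alpha_5, alpha_8, alpha_9, alpha_10} form a chain of 5 nodes with a fork of two nodes at one end (D_7). A semisimple Lie algebra decomposes uniquely as the direct sum of simple ideals, one per connected component of its Dynkin diagram, so g ≅ C_3 ⊕ D_7 (dimension 21 + 91 = 112).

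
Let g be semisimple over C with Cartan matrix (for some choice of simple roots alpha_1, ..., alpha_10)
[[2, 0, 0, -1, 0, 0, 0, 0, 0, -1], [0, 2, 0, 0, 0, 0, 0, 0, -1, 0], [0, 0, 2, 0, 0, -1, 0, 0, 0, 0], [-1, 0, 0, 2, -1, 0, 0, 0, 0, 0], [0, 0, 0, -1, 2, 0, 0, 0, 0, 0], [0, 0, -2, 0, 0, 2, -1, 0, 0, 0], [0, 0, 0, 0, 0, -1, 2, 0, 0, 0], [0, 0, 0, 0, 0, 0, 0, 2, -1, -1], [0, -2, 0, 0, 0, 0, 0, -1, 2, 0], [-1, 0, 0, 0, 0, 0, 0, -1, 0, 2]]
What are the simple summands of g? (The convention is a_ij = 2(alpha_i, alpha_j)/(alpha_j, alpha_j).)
The diagram associated to this matrix has two connected components: the simple roots {alpha_3, alpha_6, alpha_7} form a chain of 3 nodes with a double edge at one end; the terminal node there is the unique short simple root (B_3), and {alpha_1, alpha_2, alpha_4, alpha_5, alpha_8, alpha_9, alpha_10} form a chain of 7 nodes with a double edge at one end; the terminal node there is the unique short simple root (B_7). A semisimple Lie algebra decomposes uniquely as the direct sum of simple ideals, one per connected component of its Dynkin diagram, so g ≅ B_3 ⊕ B_7 (dimension 21 + 105 = 126).

B_3 (so(7)) + B_7 (so(15))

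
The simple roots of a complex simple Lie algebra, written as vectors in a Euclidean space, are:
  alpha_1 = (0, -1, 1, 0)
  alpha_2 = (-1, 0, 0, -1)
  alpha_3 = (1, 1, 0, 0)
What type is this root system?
Compute the Cartan integers a_ij = 2(alpha_i, alpha_j)/(alpha_j, alpha_j); the resulting 3x3 Cartan matrix is
[[2, 0, -1], [0, 2, -1], [-1, -1, 2]].
All simple roots have the same length, so the diagram is simply laced. The associated Dynkin diagram is a chain of 3 nodes with single edges (A_3), so the type is A_3 (the algebra sl(4)).

A3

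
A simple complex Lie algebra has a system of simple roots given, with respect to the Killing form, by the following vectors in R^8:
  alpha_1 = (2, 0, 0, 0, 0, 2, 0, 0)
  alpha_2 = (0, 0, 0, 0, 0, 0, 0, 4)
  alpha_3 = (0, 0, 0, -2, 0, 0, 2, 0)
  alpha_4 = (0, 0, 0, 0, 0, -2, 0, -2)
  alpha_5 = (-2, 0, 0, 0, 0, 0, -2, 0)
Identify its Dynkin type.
C5

Compute the Cartan integers a_ij = 2(alpha_i, alpha_j)/(alpha_j, alpha_j); the resulting 5x5 Cartan matrix is
[[2, 0, 0, -1, -1], [0, 2, 0, -2, 0], [0, 0, 2, 0, -1], [-1, -1, 0, 2, 0], [-1, 0, -1, 0, 2]].
The roots have two lengths (squared-length ratio 2:1); the short ones are alpha_{1,3,4,5}. The associated Dynkin diagram is a chain of 5 nodes with a double edge at one end; the terminal node there is the unique long simple root (C_5), so the type is C_5 (the algebra sp(10)).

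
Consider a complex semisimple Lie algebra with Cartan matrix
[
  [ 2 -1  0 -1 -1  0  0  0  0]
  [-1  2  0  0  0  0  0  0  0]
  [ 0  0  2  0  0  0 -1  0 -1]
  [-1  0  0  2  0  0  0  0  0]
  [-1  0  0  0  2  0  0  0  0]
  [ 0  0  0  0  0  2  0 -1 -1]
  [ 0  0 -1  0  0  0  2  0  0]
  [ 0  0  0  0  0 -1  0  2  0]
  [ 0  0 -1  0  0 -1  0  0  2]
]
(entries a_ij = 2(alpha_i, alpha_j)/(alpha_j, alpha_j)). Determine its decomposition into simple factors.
The diagram associated to this matrix has two connected components: the simple roots {alpha_3, alpha_6, alpha_7, alpha_8, alpha_9} form a chain of 5 nodes with single edges (A_5), and {alpha_1, alpha_2, alpha_4, alpha_5} form a chain of 2 nodes with a fork of two nodes at one end (D_4). A semisimple Lie algebra decomposes uniquely as the direct sum of simple ideals, one per connected component of its Dynkin diagram, so g ≅ A_5 ⊕ D_4 (dimension 35 + 28 = 63).

A_5 (sl(6)) ⊕ D_4 (so(8))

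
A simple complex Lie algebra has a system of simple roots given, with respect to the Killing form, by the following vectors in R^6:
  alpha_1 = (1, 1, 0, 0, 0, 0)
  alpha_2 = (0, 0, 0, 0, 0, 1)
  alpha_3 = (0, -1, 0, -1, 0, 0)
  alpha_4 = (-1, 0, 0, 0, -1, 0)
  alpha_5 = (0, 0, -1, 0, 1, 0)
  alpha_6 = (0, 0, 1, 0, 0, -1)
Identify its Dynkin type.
B6

Compute the Cartan integers a_ij = 2(alpha_i, alpha_j)/(alpha_j, alpha_j); the resulting 6x6 Cartan matrix is
[[2, 0, -1, -1, 0, 0], [0, 2, 0, 0, 0, -1], [-1, 0, 2, 0, 0, 0], [-1, 0, 0, 2, -1, 0], [0, 0, 0, -1, 2, -1], [0, -2, 0, 0, -1, 2]].
The roots have two lengths (squared-length ratio 2:1); the short ones are alpha_{2}. The associated Dynkin diagram is a chain of 6 nodes with a double edge at one end; the terminal node there is the unique short simple root (B_6), so the type is B_6 (the algebra so(13)).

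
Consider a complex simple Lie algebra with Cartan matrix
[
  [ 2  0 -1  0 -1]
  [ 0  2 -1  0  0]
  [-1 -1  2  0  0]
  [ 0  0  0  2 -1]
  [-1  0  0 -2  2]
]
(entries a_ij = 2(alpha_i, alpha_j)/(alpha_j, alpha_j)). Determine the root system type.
B_5 (so(11))

The matrix has rank 5 with 2's on the diagonal. Reading the off-diagonal entries as Dynkin edges (a single edge where a_ij = a_ji = -1; a double or triple edge where a_ij * a_ji = 2 or 3), the diagram is a chain of 5 nodes with a double edge at one end; the terminal node there is the unique short simple root (B_5). One simple-root ordering that puts it in standard form is (alpha_2, alpha_3, alpha_1, alpha_5, alpha_4). So the algebra is type B_5, i.e. so(11).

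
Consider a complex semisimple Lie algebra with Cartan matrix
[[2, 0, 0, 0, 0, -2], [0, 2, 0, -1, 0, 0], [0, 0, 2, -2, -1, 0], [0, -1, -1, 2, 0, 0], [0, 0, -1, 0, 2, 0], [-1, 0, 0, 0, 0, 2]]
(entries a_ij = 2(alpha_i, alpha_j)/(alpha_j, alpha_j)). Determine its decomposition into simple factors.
type B_2 ⊕ type F_4

The diagram associated to this matrix has two connected components: the simple roots {alpha_1, alpha_6} form a chain of 2 nodes with a double edge at one end; the terminal node there is the unique short simple root (B_2), and {alpha_2, alpha_3, alpha_4, alpha_5} form a chain of 4 nodes with a double edge between the middle two (F_4). A semisimple Lie algebra decomposes uniquely as the direct sum of simple ideals, one per connected component of its Dynkin diagram, so g ≅ B_2 ⊕ F_4 (dimension 10 + 52 = 62).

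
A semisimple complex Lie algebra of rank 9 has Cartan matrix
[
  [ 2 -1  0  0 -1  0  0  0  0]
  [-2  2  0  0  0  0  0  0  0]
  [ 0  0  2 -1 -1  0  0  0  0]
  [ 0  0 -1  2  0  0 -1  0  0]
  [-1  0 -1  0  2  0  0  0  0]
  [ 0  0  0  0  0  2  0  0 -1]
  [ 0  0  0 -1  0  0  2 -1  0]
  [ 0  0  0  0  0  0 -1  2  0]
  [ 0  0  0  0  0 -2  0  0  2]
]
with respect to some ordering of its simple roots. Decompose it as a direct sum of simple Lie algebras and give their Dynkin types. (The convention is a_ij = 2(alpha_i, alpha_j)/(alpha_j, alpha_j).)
The diagram associated to this matrix has two connected components: the simple roots {alpha_6, alpha_9} form a chain of 2 nodes with a double edge at one end; the terminal node there is the unique short simple root (B_2), and {alpha_1, alpha_2, alpha_3, alpha_4, alpha_5, alpha_7, alpha_8} form a chain of 7 nodes with a double edge at one end; the terminal node there is the unique long simple root (C_7). A semisimple Lie algebra decomposes uniquely as the direct sum of simple ideals, one per connected component of its Dynkin diagram, so g ≅ B_2 ⊕ C_7 (dimension 10 + 105 = 115).

B_2 (so(5)) ⊕ C_7 (sp(14))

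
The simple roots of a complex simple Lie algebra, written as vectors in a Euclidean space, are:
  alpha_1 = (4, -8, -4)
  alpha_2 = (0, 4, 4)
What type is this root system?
G_2

Compute the Cartan integers a_ij = 2(alpha_i, alpha_j)/(alpha_j, alpha_j); the resulting 2x2 Cartan matrix is
[[2, -3], [-1, 2]].
The roots have two lengths (squared-length ratio 3:1); the short ones are alpha_{2}. The associated Dynkin diagram is two nodes joined by a triple edge (G_2), so the type is G_2.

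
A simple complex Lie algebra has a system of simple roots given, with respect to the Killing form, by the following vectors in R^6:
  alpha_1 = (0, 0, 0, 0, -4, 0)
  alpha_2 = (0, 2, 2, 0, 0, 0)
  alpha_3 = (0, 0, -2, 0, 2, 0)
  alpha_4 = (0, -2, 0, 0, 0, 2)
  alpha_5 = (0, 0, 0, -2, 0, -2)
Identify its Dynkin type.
C_5

Compute the Cartan integers a_ij = 2(alpha_i, alpha_j)/(alpha_j, alpha_j); the resulting 5x5 Cartan matrix is
[[2, 0, -2, 0, 0], [0, 2, -1, -1, 0], [-1, -1, 2, 0, 0], [0, -1, 0, 2, -1], [0, 0, 0, -1, 2]].
The roots have two lengths (squared-length ratio 2:1); the short ones are alpha_{2,3,4,5}. The associated Dynkin diagram is a chain of 5 nodes with a double edge at one end; the terminal node there is the unique long simple root (C_5), so the type is C_5 (the algebra sp(10)).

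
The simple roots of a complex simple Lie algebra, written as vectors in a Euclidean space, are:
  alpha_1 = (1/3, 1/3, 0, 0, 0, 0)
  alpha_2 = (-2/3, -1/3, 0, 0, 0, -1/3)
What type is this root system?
Compute the Cartan integers a_ij = 2(alpha_i, alpha_j)/(alpha_j, alpha_j); the resulting 2x2 Cartan matrix is
[[2, -1], [-3, 2]].
The roots have two lengths (squared-length ratio 3:1); the short ones are alpha_{1}. The associated Dynkin diagram is two nodes joined by a triple edge (G_2), so the type is G_2.

G_2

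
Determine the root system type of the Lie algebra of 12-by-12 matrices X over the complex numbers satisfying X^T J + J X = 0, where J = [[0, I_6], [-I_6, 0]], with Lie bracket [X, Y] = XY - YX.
C_6 (sp(12))

This is sp(12), which has dimension 12(12+1)/2 = 78 and rank 12/2 = 6. In the classification of classical Lie algebras, the symplectic algebra sp(2n) has type C_n; here n = 6, so the Dynkin diagram is a chain of 6 nodes with a double edge at one end; the terminal node there is the unique long simple root (C_6). Hence the type is C_6.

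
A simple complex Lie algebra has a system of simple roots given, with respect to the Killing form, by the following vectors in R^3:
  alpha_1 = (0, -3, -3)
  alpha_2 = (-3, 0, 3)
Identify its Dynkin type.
Compute the Cartan integers a_ij = 2(alpha_i, alpha_j)/(alpha_j, alpha_j); the resulting 2x2 Cartan matrix is
[[2, -1], [-1, 2]].
All simple roots have the same length, so the diagram is simply laced. The associated Dynkin diagram is a chain of 2 nodes with single edges (A_2), so the type is A_2 (the algebra sl(3)).

type A_2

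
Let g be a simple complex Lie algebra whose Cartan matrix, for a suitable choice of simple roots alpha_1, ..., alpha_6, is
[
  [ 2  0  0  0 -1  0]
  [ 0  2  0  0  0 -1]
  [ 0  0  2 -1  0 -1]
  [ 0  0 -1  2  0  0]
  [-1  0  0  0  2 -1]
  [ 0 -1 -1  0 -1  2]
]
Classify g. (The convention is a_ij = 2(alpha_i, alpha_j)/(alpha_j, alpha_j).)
The matrix has rank 6 with 2's on the diagonal. Reading the off-diagonal entries as Dynkin edges (a single edge where a_ij = a_ji = -1; a double or triple edge where a_ij * a_ji = 2 or 3), the diagram is a chain of 5 nodes with one extra node attached to the third node from one end (E_6). One simple-root ordering that puts it in standard form is (alpha_4, alpha_2, alpha_3, alpha_6, alpha_5, alpha_1). So the algebra is type E_6.

type E_6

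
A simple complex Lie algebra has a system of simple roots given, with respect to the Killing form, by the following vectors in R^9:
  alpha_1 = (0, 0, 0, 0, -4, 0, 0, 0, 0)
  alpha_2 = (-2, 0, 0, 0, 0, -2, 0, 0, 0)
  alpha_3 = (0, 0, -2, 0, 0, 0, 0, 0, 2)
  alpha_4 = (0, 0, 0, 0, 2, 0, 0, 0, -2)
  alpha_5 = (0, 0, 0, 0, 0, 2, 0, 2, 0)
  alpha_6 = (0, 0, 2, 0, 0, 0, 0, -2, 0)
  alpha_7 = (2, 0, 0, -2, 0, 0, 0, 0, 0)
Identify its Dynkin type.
Compute the Cartan integers a_ij = 2(alpha_i, alpha_j)/(alpha_j, alpha_j); the resulting 7x7 Cartan matrix is
[[2, 0, 0, -2, 0, 0, 0], [0, 2, 0, 0, -1, 0, -1], [0, 0, 2, -1, 0, -1, 0], [-1, 0, -1, 2, 0, 0, 0], [0, -1, 0, 0, 2, -1, 0], [0, 0, -1, 0, -1, 2, 0], [0, -1, 0, 0, 0, 0, 2]].
The roots have two lengths (squared-length ratio 2:1); the short ones are alpha_{2,3,4,5,6,7}. The associated Dynkin diagram is a chain of 7 nodes with a double edge at one end; the terminal node there is the unique long simple root (C_7), so the type is C_7 (the algebra sp(14)).

type C_7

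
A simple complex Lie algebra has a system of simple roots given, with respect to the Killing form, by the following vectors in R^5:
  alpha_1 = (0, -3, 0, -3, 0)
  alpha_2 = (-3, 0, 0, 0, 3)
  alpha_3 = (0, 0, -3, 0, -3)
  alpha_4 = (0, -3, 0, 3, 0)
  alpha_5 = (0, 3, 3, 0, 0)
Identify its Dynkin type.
Compute the Cartan integers a_ij = 2(alpha_i, alpha_j)/(alpha_j, alpha_j); the resulting 5x5 Cartan matrix is
[[2, 0, 0, 0, -1], [0, 2, -1, 0, 0], [0, -1, 2, 0, -1], [0, 0, 0, 2, -1], [-1, 0, -1, -1, 2]].
All simple roots have the same length, so the diagram is simply laced. The associated Dynkin diagram is a chain of 3 nodes with a fork of two nodes at one end (D_5), so the type is D_5 (the algebra so(10)).

type D_5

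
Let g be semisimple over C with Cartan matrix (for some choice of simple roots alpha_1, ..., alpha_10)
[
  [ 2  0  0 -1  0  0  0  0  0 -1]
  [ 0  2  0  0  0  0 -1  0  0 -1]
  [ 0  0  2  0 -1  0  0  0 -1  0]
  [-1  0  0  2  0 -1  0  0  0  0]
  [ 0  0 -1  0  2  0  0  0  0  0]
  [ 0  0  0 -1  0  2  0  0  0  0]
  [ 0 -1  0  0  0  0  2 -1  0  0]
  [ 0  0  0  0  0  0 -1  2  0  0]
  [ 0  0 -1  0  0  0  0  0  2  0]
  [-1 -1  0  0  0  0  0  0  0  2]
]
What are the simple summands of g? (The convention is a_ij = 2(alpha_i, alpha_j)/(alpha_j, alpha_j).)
The diagram associated to this matrix has two connected components: the simple roots {alpha_3, alpha_5, alpha_9} form a chain of 3 nodes with single edges (A_3), and {alpha_1, alpha_2, alpha_4, alpha_6, alpha_7, alpha_8, alpha_10} form a chain of 7 nodes with single edges (A_7). A semisimple Lie algebra decomposes uniquely as the direct sum of simple ideals, one per connected component of its Dynkin diagram, so g ≅ A_3 ⊕ A_7 (dimension 15 + 63 = 78).

type A_3 + type A_7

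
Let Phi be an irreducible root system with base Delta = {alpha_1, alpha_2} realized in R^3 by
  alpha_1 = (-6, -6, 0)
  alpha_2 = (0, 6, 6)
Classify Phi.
Compute the Cartan integers a_ij = 2(alpha_i, alpha_j)/(alpha_j, alpha_j); the resulting 2x2 Cartan matrix is
[[2, -1], [-1, 2]].
All simple roots have the same length, so the diagram is simply laced. The associated Dynkin diagram is a chain of 2 nodes with single edges (A_2), so the type is A_2 (the algebra sl(3)).

type A_2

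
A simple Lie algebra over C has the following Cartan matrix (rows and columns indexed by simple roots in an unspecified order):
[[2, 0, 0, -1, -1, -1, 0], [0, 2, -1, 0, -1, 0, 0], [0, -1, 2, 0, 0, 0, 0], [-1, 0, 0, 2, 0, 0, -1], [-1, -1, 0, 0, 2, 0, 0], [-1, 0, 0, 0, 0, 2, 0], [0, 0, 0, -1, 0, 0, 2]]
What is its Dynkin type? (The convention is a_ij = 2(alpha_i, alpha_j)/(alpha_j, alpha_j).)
E7

The matrix has rank 7 with 2's on the diagonal. Reading the off-diagonal entries as Dynkin edges (a single edge where a_ij = a_ji = -1; a double or triple edge where a_ij * a_ji = 2 or 3), the diagram is a chain of 6 nodes with one extra node attached to the third node from one end (E_7). One simple-root ordering that puts it in standard form is (alpha_7, alpha_6, alpha_4, alpha_1, alpha_5, alpha_2, alpha_3). So the algebra is type E_7.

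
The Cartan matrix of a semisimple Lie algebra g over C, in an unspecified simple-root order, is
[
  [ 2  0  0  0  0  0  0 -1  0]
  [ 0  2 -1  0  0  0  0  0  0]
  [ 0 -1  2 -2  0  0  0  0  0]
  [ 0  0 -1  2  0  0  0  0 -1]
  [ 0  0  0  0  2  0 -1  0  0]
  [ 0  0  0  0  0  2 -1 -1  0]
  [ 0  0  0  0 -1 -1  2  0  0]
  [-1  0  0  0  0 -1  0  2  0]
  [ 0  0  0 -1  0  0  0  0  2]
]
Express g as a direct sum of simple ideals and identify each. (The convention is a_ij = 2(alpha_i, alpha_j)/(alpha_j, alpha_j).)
A_5 ⊕ F_4

The diagram associated to this matrix has two connected components: the simple roots {alpha_1, alpha_5, alpha_6, alpha_7, alpha_8} form a chain of 5 nodes with single edges (A_5), and {alpha_2, alpha_3, alpha_4, alpha_9} form a chain of 4 nodes with a double edge between the middle two (F_4). A semisimple Lie algebra decomposes uniquely as the direct sum of simple ideals, one per connected component of its Dynkin diagram, so g ≅ A_5 ⊕ F_4 (dimension 35 + 52 = 87).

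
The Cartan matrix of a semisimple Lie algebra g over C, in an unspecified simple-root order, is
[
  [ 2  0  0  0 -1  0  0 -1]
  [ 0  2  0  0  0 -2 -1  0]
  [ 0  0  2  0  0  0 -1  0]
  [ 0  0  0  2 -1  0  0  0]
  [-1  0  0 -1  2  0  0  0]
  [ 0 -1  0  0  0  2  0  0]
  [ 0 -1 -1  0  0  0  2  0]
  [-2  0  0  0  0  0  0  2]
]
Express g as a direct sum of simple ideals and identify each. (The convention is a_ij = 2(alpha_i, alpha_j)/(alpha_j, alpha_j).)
The diagram associated to this matrix has two connected components: the simple roots {alpha_2, alpha_3, alpha_6, alpha_7} form a chain of 4 nodes with a double edge at one end; the terminal node there is the unique short simple root (B_4), and {alpha_1, alpha_4, alpha_5, alpha_8} form a chain of 4 nodes with a double edge at one end; the terminal node there is the unique long simple root (C_4). A semisimple Lie algebra decomposes uniquely as the direct sum of simple ideals, one per connected component of its Dynkin diagram, so g ≅ B_4 ⊕ C_4 (dimension 36 + 36 = 72).

B4 + C4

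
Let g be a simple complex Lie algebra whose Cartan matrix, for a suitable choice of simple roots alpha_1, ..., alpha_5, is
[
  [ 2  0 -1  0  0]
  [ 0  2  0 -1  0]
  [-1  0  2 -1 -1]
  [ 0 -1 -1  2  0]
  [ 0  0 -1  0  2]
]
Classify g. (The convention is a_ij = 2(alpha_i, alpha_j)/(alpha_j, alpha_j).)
D5

The matrix has rank 5 with 2's on the diagonal. Reading the off-diagonal entries as Dynkin edges (a single edge where a_ij = a_ji = -1; a double or triple edge where a_ij * a_ji = 2 or 3), the diagram is a chain of 3 nodes with a fork of two nodes at one end (D_5). One simple-root ordering that puts it in standard form is (alpha_2, alpha_4, alpha_3, alpha_5, alpha_1). So the algebra is type D_5, i.e. so(10).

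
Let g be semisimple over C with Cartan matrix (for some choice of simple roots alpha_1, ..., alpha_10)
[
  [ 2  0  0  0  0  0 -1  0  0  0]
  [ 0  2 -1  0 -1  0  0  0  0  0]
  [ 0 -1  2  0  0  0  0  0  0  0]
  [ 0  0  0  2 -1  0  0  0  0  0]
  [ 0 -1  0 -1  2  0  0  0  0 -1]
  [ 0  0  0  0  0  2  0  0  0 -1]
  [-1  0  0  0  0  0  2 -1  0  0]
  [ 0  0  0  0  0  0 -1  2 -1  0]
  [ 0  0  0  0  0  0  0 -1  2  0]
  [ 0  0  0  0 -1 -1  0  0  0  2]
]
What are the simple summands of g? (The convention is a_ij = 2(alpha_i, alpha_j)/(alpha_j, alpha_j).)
A_4 (sl(5)) + E_6

The diagram associated to this matrix has two connected components: the simple roots {alpha_1, alpha_7, alpha_8, alpha_9} form a chain of 4 nodes with single edges (A_4), and {alpha_2, alpha_3, alpha_4, alpha_5, alpha_6, alpha_10} form a chain of 5 nodes with one extra node attached to the third node from one end (E_6). A semisimple Lie algebra decomposes uniquely as the direct sum of simple ideals, one per connected component of its Dynkin diagram, so g ≅ A_4 ⊕ E_6 (dimension 24 + 78 = 102).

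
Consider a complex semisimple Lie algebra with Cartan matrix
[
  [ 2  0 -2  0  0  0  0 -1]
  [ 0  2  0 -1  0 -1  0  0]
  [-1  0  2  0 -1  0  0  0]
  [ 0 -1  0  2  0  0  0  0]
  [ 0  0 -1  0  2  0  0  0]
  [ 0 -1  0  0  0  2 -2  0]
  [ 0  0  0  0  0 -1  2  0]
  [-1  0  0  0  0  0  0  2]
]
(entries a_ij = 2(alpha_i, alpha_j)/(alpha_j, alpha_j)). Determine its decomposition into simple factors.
The diagram associated to this matrix has two connected components: the simple roots {alpha_2, alpha_4, alpha_6, alpha_7} form a chain of 4 nodes with a double edge at one end; the terminal node there is the unique short simple root (B_4), and {alpha_1, alpha_3, alpha_5, alpha_8} form a chain of 4 nodes with a double edge between the middle two (F_4). A semisimple Lie algebra decomposes uniquely as the direct sum of simple ideals, one per connected component of its Dynkin diagram, so g ≅ B_4 ⊕ F_4 (dimension 36 + 52 = 88).

B4 + F4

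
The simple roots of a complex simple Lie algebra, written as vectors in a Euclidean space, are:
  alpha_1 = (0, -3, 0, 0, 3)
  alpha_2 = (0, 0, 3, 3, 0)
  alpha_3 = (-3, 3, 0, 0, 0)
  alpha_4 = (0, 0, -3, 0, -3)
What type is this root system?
A4

Compute the Cartan integers a_ij = 2(alpha_i, alpha_j)/(alpha_j, alpha_j); the resulting 4x4 Cartan matrix is
[[2, 0, -1, -1], [0, 2, 0, -1], [-1, 0, 2, 0], [-1, -1, 0, 2]].
All simple roots have the same length, so the diagram is simply laced. The associated Dynkin diagram is a chain of 4 nodes with single edges (A_4), so the type is A_4 (the algebra sl(5)).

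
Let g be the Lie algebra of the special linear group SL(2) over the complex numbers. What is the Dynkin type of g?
This is sl(2), which has dimension 2^2 - 1 = 3 and rank 2 - 1 = 1 (a Cartan subalgebra is the diagonal traceless matrices). In the classification of classical Lie algebras, the special linear algebra sl(n+1) has type A_n; here n = 1, so the Dynkin diagram is a chain of 1 nodes with single edges (A_1). Hence the type is A_1.

A_1 (sl(2))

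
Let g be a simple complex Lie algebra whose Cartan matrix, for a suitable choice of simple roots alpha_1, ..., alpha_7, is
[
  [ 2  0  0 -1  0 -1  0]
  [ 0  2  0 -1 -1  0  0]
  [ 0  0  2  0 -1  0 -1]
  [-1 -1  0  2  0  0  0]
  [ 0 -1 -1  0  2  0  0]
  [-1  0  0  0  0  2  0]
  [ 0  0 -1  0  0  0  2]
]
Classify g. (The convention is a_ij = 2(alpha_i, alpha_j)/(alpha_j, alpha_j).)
type A_7

The matrix has rank 7 with 2's on the diagonal. Reading the off-diagonal entries as Dynkin edges (a single edge where a_ij = a_ji = -1; a double or triple edge where a_ij * a_ji = 2 or 3), the diagram is a chain of 7 nodes with single edges (A_7). One simple-root ordering that puts it in standard form is (alpha_7, alpha_3, alpha_5, alpha_2, alpha_4, alpha_1, alpha_6). So the algebra is type A_7, i.e. sl(8).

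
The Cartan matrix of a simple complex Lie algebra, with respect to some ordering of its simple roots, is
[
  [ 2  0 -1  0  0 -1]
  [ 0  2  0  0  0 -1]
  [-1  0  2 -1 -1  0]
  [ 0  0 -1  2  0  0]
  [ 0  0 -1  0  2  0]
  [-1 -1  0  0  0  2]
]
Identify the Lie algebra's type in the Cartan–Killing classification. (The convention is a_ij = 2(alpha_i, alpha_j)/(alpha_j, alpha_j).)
D6

The matrix has rank 6 with 2's on the diagonal. Reading the off-diagonal entries as Dynkin edges (a single edge where a_ij = a_ji = -1; a double or triple edge where a_ij * a_ji = 2 or 3), the diagram is a chain of 4 nodes with a fork of two nodes at one end (D_6). One simple-root ordering that puts it in standard form is (alpha_2, alpha_6, alpha_1, alpha_3, alpha_4, alpha_5). So the algebra is type D_6, i.e. so(12).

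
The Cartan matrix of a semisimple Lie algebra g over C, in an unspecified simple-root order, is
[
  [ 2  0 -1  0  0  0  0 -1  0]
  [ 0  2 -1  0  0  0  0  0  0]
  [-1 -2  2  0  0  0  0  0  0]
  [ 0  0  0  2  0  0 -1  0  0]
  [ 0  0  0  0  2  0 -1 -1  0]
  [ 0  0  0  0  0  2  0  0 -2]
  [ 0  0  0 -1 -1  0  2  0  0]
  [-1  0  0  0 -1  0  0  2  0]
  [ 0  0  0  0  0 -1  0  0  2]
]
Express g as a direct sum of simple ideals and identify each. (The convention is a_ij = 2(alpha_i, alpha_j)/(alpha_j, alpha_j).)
The diagram associated to this matrix has two connected components: the simple roots {alpha_6, alpha_9} form a chain of 2 nodes with a double edge at one end; the terminal node there is the unique short simple root (B_2), and {alpha_1, alpha_2, alpha_3, alpha_4, alpha_5, alpha_7, alpha_8} form a chain of 7 nodes with a double edge at one end; the terminal node there is the unique short simple root (B_7). A semisimple Lie algebra decomposes uniquely as the direct sum of simple ideals, one per connected component of its Dynkin diagram, so g ≅ B_2 ⊕ B_7 (dimension 10 + 105 = 115).

type B_2 + type B_7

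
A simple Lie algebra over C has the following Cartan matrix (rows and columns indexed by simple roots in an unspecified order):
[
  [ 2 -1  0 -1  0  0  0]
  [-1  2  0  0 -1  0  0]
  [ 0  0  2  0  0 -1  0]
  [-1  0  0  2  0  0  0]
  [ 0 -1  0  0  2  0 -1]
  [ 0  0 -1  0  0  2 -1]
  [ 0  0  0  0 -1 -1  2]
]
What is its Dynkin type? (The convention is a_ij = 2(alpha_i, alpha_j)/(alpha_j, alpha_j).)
The matrix has rank 7 with 2's on the diagonal. Reading the off-diagonal entries as Dynkin edges (a single edge where a_ij = a_ji = -1; a double or triple edge where a_ij * a_ji = 2 or 3), the diagram is a chain of 7 nodes with single edges (A_7). One simple-root ordering that puts it in standard form is (alpha_3, alpha_6, alpha_7, alpha_5, alpha_2, alpha_1, alpha_4). So the algebra is type A_7, i.e. sl(8).

A_7 (sl(8))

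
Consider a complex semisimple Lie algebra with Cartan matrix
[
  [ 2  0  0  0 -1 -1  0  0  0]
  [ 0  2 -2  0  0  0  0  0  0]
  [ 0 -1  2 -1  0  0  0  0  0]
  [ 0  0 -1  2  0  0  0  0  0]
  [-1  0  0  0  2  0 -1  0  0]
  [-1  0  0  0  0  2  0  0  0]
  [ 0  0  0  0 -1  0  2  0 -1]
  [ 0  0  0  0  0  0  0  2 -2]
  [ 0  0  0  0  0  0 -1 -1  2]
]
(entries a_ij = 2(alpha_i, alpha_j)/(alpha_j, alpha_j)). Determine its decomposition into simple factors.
The diagram associated to this matrix has two connected components: the simple roots {alpha_2, alpha_3, alpha_4} form a chain of 3 nodes with a double edge at one end; the terminal node there is the unique long simple root (C_3), and {alpha_1, alpha_5, alpha_6, alpha_7, alpha_8, alpha_9} form a chain of 6 nodes with a double edge at one end; the terminal node there is the unique long simple root (C_6). A semisimple Lie algebra decomposes uniquely as the direct sum of simple ideals, one per connected component of its Dynkin diagram, so g ≅ C_3 ⊕ C_6 (dimension 21 + 78 = 99).

C_3 (sp(6)) + C_6 (sp(12))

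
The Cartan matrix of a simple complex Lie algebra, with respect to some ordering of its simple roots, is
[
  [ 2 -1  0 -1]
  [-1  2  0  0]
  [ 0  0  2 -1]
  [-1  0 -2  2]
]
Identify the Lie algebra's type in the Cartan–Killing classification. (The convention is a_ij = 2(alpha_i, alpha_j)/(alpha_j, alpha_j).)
The matrix has rank 4 with 2's on the diagonal. Reading the off-diagonal entries as Dynkin edges (a single edge where a_ij = a_ji = -1; a double or triple edge where a_ij * a_ji = 2 or 3), the diagram is a chain of 4 nodes with a double edge at one end; the terminal node there is the unique short simple root (B_4). One simple-root ordering that puts it in standard form is (alpha_2, alpha_1, alpha_4, alpha_3). So the algebra is type B_4, i.e. so(9).

B_4 (so(9))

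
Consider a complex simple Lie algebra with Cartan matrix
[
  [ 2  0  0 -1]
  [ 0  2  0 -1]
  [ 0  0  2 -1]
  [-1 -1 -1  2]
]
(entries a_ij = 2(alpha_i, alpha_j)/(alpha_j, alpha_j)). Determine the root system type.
type D_4

The matrix has rank 4 with 2's on the diagonal. Reading the off-diagonal entries as Dynkin edges (a single edge where a_ij = a_ji = -1; a double or triple edge where a_ij * a_ji = 2 or 3), the diagram is a chain of 2 nodes with a fork of two nodes at one end (D_4). One simple-root ordering that puts it in standard form is (alpha_2, alpha_4, alpha_1, alpha_3). So the algebra is type D_4, i.e. so(8).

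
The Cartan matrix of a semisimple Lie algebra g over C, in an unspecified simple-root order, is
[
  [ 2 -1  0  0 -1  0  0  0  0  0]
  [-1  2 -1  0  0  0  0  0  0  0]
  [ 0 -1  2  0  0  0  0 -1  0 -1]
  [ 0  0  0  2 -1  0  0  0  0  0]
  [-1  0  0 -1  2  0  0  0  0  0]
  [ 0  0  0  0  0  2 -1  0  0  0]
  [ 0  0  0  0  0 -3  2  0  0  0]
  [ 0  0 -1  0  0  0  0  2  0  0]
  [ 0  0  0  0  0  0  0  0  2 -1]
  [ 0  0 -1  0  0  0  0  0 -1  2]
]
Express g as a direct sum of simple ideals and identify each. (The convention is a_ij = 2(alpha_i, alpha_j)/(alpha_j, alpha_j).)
type E_8 + type G_2

The diagram associated to this matrix has two connected components: the simple roots {alpha_1, alpha_2, alpha_3, alpha_4, alpha_5, alpha_8, alpha_9, alpha_10} form a chain of 7 nodes with one extra node attached to the third node from one end (E_8), and {alpha_6, alpha_7} form two nodes joined by a triple edge (G_2). A semisimple Lie algebra decomposes uniquely as the direct sum of simple ideals, one per connected component of its Dynkin diagram, so g ≅ E_8 ⊕ G_2 (dimension 248 + 14 = 262).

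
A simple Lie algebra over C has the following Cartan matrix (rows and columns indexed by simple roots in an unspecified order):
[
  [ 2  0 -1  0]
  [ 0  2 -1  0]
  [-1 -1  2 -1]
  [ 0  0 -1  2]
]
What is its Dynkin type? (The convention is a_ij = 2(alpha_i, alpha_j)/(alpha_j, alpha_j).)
type D_4

The matrix has rank 4 with 2's on the diagonal. Reading the off-diagonal entries as Dynkin edges (a single edge where a_ij = a_ji = -1; a double or triple edge where a_ij * a_ji = 2 or 3), the diagram is a chain of 2 nodes with a fork of two nodes at one end (D_4). One simple-root ordering that puts it in standard form is (alpha_4, alpha_3, alpha_1, alpha_2). So the algebra is type D_4, i.e. so(8).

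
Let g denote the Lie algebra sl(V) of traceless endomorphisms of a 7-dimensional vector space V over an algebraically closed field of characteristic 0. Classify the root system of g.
This is sl(7), which has dimension 7^2 - 1 = 48 and rank 7 - 1 = 6 (a Cartan subalgebra is the diagonal traceless matrices). In the classification of classical Lie algebras, the special linear algebra sl(n+1) has type A_n; here n = 6, so the Dynkin diagram is a chain of 6 nodes with single edges (A_6). Hence the type is A_6.

A_6 (sl(7))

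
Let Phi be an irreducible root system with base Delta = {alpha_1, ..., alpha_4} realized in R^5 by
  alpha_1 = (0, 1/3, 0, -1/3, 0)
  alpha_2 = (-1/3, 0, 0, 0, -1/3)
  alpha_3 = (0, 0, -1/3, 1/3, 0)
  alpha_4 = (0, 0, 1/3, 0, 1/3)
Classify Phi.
Compute the Cartan integers a_ij = 2(alpha_i, alpha_j)/(alpha_j, alpha_j); the resulting 4x4 Cartan matrix is
[[2, 0, -1, 0], [0, 2, 0, -1], [-1, 0, 2, -1], [0, -1, -1, 2]].
All simple roots have the same length, so the diagram is simply laced. The associated Dynkin diagram is a chain of 4 nodes with single edges (A_4), so the type is A_4 (the algebra sl(5)).

type A_4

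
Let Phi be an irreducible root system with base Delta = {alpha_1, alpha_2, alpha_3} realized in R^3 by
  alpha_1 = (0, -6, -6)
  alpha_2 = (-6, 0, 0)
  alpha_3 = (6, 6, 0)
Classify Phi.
type B_3

Compute the Cartan integers a_ij = 2(alpha_i, alpha_j)/(alpha_j, alpha_j); the resulting 3x3 Cartan matrix is
[[2, 0, -1], [0, 2, -1], [-1, -2, 2]].
The roots have two lengths (squared-length ratio 2:1); the short ones are alpha_{2}. The associated Dynkin diagram is a chain of 3 nodes with a double edge at one end; the terminal node there is the unique short simple root (B_3), so the type is B_3 (the algebra so(7)).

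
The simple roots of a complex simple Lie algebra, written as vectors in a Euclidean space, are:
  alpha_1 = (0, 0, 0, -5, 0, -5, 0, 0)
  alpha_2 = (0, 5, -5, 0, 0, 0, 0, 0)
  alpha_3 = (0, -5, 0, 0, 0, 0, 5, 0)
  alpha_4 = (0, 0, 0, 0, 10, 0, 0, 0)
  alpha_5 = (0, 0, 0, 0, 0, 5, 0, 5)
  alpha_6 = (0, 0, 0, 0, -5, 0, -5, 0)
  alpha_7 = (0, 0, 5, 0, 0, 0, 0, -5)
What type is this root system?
C_7

Compute the Cartan integers a_ij = 2(alpha_i, alpha_j)/(alpha_j, alpha_j); the resulting 7x7 Cartan matrix is
[[2, 0, 0, 0, -1, 0, 0], [0, 2, -1, 0, 0, 0, -1], [0, -1, 2, 0, 0, -1, 0], [0, 0, 0, 2, 0, -2, 0], [-1, 0, 0, 0, 2, 0, -1], [0, 0, -1, -1, 0, 2, 0], [0, -1, 0, 0, -1, 0, 2]].
The roots have two lengths (squared-length ratio 2:1); the short ones are alpha_{1,2,3,5,6,7}. The associated Dynkin diagram is a chain of 7 nodes with a double edge at one end; the terminal node there is the unique long simple root (C_7), so the type is C_7 (the algebra sp(14)).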